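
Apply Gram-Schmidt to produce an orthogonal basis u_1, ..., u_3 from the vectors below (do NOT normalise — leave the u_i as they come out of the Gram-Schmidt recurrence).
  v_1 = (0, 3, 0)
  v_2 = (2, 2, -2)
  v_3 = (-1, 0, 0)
Orthogonal basis:
  u_1 = (0, 3, 0)
  u_2 = (2, 0, -2)
  u_3 = (-1/2, 0, -1/2)

Apply the Gram-Schmidt recurrence
  u_1 = v_1
  u_i = v_i − Σ_{j<i} ((v_i · u_j) / (u_j · u_j)) · u_j.

Step by step this gives:
  u_1 = (0, 3, 0)
  u_2 = (2, 0, -2)
  u_3 = (-1/2, 0, -1/2)

Orthogonality check:
  u_2 · u_1 = 0 (should be 0)
  u_3 · u_1 = 0 (should be 0)
  u_3 · u_2 = 0 (should be 0)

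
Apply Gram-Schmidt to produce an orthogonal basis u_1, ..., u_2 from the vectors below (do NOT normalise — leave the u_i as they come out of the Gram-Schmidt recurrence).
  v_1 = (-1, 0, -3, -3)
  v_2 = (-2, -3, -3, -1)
Orthogonal basis:
  u_1 = (-1, 0, -3, -3)
  u_2 = (-24/19, -3, -15/19, 23/19)

Apply the Gram-Schmidt recurrence
  u_1 = v_1
  u_i = v_i − Σ_{j<i} ((v_i · u_j) / (u_j · u_j)) · u_j.

Step by step this gives:
  u_1 = (-1, 0, -3, -3)
  u_2 = (-24/19, -3, -15/19, 23/19)

Orthogonality check:
  u_2 · u_1 = 0 (should be 0)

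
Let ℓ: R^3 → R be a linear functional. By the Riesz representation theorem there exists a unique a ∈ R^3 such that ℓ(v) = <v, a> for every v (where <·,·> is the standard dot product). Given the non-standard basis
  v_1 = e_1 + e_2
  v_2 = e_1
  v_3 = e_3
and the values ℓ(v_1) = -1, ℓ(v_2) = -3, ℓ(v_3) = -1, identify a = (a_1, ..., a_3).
a = (-3, 2, -1)

Write a = (a_1, ..., a_3) in the standard basis. For each basis vector v_i, ℓ(v_i) = <v_i, a> is a linear equation in the a_j's. Collect the n equations into a matrix system V a = ℓ, where row i of V is v_i (expressed in the standard basis). Since V is invertible (lower-triangular with 1s on the diagonal, up to permutation), solve by back-substitution:
  V =
[[1, 1, 0],
 [1, 0, 0],
 [0, 0, 1]]
  V a = (-1, -3, -1)
Solving gives a = (-3, 2, -1).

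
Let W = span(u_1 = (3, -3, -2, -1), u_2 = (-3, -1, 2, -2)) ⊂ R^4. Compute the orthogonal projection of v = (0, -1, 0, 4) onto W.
proj_W(v) = (57/70, 391/350, -19/35, 206/175)

Set up U = [u_1 | ... | u_2] ∈ R^(4×2). The projector onto W = col(U) is P = U (U^T U)^(-1) U^T.
Compute U^T U =
  [23, -8]
  [-8, 18],
and U^T v = (-1, -7).
Solve U^T U · c = U^T v for the coefficients: c = (-37/175, -169/350). The projection is proj_W(v) = U c.
Check: (v - proj_W(v)) · u_1 = 0  (should be 0).
Check: (v - proj_W(v)) · u_2 = 0  (should be 0).
Result: proj_W(v) = (57/70, 391/350, -19/35, 206/175).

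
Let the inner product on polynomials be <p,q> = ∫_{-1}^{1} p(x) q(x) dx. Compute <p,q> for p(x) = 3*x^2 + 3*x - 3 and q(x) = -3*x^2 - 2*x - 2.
<p,q> = 32/5

Expand the product: p(x)·q(x) = -9*x^4 - 15*x^3 - 3*x^2 + 6.
∫_{-1}^{1} of each monomial x^k gives [2/(k+1) if k even, 0 if k odd]. Integrating term-by-term (or equivalently evaluating the antiderivative F(x) = -9*x^5/5 - 15*x^4/4 - x^3 + 6*x at the endpoints):
  F(1) − F(−1) = -11/20 − (-139/20) = 32/5.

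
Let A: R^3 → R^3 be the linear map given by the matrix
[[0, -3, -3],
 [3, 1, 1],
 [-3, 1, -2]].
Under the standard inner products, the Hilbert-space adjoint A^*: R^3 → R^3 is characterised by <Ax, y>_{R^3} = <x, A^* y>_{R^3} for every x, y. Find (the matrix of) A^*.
A^* = A^T =
[[0, 3, -3],
 [-3, 1, 1],
 [-3, 1, -2]]

For real matrices with standard dot products, the defining identity <Ax, y> = <x, A^* y> gives (Ax)^T y = x^T (A^*) y, i.e. x^T A^T y = x^T (A^*) y. Since this holds for all x, y, we must have A^* = A^T. Therefore
A^* =
[[0, 3, -3],
 [-3, 1, 1],
 [-3, 1, -2]].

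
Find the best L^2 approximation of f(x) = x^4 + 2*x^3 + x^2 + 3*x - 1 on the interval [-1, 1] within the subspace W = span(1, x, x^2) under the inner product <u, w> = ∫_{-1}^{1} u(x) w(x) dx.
g(x) = 13*x^2/7 + 21*x/5 - 38/35

The best approximation g ∈ W is the orthogonal projection of f onto W. Writing g = a_0 + a_1 x + a_2 x^2, the coefficients solve the normal equations G · a = b where
  G_{ij} = <φ_i, φ_j> and b_i = <f, φ_i>, with φ_0 = 1, φ_1 = x, φ_2 = x^2.
G =
  [2, 0, 2/3]
  [0, 2/3, 0]
  [2/3, 0, 2/5],
b = (-14/15, 14/5, 2/105).
Solving gives a_0 = -38/35, a_1 = 21/5, a_2 = 13/7, so
  g(x) = 13*x^2/7 + 21*x/5 - 38/35.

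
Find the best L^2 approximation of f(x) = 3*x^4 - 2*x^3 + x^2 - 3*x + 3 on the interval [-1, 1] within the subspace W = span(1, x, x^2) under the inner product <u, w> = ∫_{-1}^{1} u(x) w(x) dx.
g(x) = 25*x^2/7 - 21*x/5 + 96/35

The best approximation g ∈ W is the orthogonal projection of f onto W. Writing g = a_0 + a_1 x + a_2 x^2, the coefficients solve the normal equations G · a = b where
  G_{ij} = <φ_i, φ_j> and b_i = <f, φ_i>, with φ_0 = 1, φ_1 = x, φ_2 = x^2.
G =
  [2, 0, 2/3]
  [0, 2/3, 0]
  [2/3, 0, 2/5],
b = (118/15, -14/5, 114/35).
Solving gives a_0 = 96/35, a_1 = -21/5, a_2 = 25/7, so
  g(x) = 25*x^2/7 - 21*x/5 + 96/35.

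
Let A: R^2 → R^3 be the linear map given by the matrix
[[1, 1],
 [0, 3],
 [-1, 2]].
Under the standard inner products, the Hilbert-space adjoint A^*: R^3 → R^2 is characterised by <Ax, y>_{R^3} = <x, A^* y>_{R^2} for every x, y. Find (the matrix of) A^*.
A^* = A^T =
[[1, 0, -1],
 [1, 3, 2]]

For real matrices with standard dot products, the defining identity <Ax, y> = <x, A^* y> gives (Ax)^T y = x^T (A^*) y, i.e. x^T A^T y = x^T (A^*) y. Since this holds for all x, y, we must have A^* = A^T. Therefore
A^* =
[[1, 0, -1],
 [1, 3, 2]].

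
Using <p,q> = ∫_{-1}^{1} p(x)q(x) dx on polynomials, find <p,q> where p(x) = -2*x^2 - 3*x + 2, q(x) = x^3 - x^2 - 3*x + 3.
<p,q> = 184/15

Expand the product: p(x)·q(x) = -2*x^5 - x^4 + 11*x^3 + x^2 - 15*x + 6.
∫_{-1}^{1} of each monomial x^k gives [2/(k+1) if k even, 0 if k odd]. Integrating term-by-term (or equivalently evaluating the antiderivative F(x) = -x^6/3 - x^5/5 + 11*x^4/4 + x^3/3 - 15*x^2/2 + 6*x at the endpoints):
  F(1) − F(−1) = 21/20 − (-673/60) = 184/15.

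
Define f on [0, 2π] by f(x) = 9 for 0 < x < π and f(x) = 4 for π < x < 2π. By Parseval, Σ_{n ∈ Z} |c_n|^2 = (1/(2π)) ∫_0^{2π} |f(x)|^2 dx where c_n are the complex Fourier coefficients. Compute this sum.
Σ |c_n|^2 = 97/2

Parseval equates the L^2 energy of f (normalised by 1/(2π)) with the ℓ^2 sum of its Fourier coefficients: (1/(2π)) ∫_0^{2π} |f|^2 = Σ |c_n|^2.
Compute the left side: (1/(2π)) [∫_0^π 9^2 dx + ∫_π^{2π} 4^2 dx] = (1/(2π)) · (81π + 16π) = (81 + 16)/2 = 97/2.
So Σ_{n ∈ Z} |c_n|^2 = 97/2.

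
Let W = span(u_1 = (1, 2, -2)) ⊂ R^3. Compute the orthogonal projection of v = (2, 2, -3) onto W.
proj_W(v) = (4/3, 8/3, -8/3)

Set up U = [u_1 | ... | u_1] ∈ R^(3×1). The projector onto W = col(U) is P = U (U^T U)^(-1) U^T.
Compute U^T U =
  [9],
and U^T v = (12).
Solve U^T U · c = U^T v for the coefficients: c = (4/3). The projection is proj_W(v) = U c.
Check: (v - proj_W(v)) · u_1 = 0  (should be 0).
Result: proj_W(v) = (4/3, 8/3, -8/3).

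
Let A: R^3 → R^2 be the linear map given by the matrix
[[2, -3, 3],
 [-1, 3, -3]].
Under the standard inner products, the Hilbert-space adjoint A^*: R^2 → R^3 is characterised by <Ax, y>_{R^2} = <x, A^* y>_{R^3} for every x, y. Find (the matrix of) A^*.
A^* = A^T =
[[2, -1],
 [-3, 3],
 [3, -3]]

For real matrices with standard dot products, the defining identity <Ax, y> = <x, A^* y> gives (Ax)^T y = x^T (A^*) y, i.e. x^T A^T y = x^T (A^*) y. Since this holds for all x, y, we must have A^* = A^T. Therefore
A^* =
[[2, -1],
 [-3, 3],
 [3, -3]].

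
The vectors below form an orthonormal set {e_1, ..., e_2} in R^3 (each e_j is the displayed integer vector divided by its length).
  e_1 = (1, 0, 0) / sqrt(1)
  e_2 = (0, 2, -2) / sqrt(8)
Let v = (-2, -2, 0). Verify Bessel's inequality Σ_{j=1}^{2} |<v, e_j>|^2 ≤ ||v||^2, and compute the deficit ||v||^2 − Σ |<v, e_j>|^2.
Σ |<v, e_j>|^2 = 6; ||v||^2 = 8; deficit = 2

Write each e_j = u_j / sqrt(<u_j, u_j>) where u_j is the displayed integer vector. Then <v, e_j> = <v, u_j> / sqrt(<u_j, u_j>), so |<v, e_j>|^2 = <v, u_j>^2 / <u_j, u_j>.
Coefficients: <v, e_1> = -2/sqrt(1), <v, e_2> = -4/sqrt(8).
Square and sum: Σ |<v, e_j>|^2 = 6.
Compute ||v||^2 = v·v = 8.
Deficit = 8 − 6 = 2 ≥ 0, confirming Bessel's inequality. (The deficit equals ||v − Σ <v,e_j> e_j||^2, the squared distance from v to span{e_j}.)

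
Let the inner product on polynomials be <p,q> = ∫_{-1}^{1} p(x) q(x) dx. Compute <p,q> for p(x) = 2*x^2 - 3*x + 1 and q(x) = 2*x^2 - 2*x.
<p,q> = 104/15

Expand the product: p(x)·q(x) = 4*x^4 - 10*x^3 + 8*x^2 - 2*x.
∫_{-1}^{1} of each monomial x^k gives [2/(k+1) if k even, 0 if k odd]. Integrating term-by-term (or equivalently evaluating the antiderivative F(x) = 4*x^5/5 - 5*x^4/2 + 8*x^3/3 - x^2 at the endpoints):
  F(1) − F(−1) = -1/30 − (-209/30) = 104/15.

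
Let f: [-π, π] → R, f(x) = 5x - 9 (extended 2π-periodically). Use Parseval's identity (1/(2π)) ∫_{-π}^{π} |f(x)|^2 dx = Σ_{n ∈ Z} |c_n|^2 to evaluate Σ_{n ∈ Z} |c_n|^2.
Σ |c_n|^2 = 25π^2/3 + 81

Expand and integrate term by term over [-π, π]:
  ∫ (5x)^2 dx = 25·(2π^3/3); ∫ 2·5·(-9)·x dx = 0 (odd integrand); ∫ (-9)^2 dx = 81·2π.
So (1/(2π)) ∫_{-π}^{π} (5x - 9)^2 dx = 25π^2/3 + 81 = 25π^2/3 + 81.
Parseval ⇒ Σ |c_n|^2 = 25π^2/3 + 81.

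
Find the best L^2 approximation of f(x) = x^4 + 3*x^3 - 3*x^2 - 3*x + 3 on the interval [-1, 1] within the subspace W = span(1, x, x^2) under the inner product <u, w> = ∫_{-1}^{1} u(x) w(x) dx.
g(x) = -15*x^2/7 - 6*x/5 + 102/35

The best approximation g ∈ W is the orthogonal projection of f onto W. Writing g = a_0 + a_1 x + a_2 x^2, the coefficients solve the normal equations G · a = b where
  G_{ij} = <φ_i, φ_j> and b_i = <f, φ_i>, with φ_0 = 1, φ_1 = x, φ_2 = x^2.
G =
  [2, 0, 2/3]
  [0, 2/3, 0]
  [2/3, 0, 2/5],
b = (22/5, -4/5, 38/35).
Solving gives a_0 = 102/35, a_1 = -6/5, a_2 = -15/7, so
  g(x) = -15*x^2/7 - 6*x/5 + 102/35.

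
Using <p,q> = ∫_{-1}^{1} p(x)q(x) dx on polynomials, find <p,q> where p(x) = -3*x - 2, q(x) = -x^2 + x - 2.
<p,q> = 22/3

Expand the product: p(x)·q(x) = 3*x^3 - x^2 + 4*x + 4.
∫_{-1}^{1} of each monomial x^k gives [2/(k+1) if k even, 0 if k odd]. Integrating term-by-term (or equivalently evaluating the antiderivative F(x) = 3*x^4/4 - x^3/3 + 2*x^2 + 4*x at the endpoints):
  F(1) − F(−1) = 77/12 − (-11/12) = 22/3.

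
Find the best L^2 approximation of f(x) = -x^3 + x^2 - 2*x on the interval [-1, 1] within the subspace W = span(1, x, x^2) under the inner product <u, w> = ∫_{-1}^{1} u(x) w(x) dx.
g(x) = x^2 - 13*x/5

The best approximation g ∈ W is the orthogonal projection of f onto W. Writing g = a_0 + a_1 x + a_2 x^2, the coefficients solve the normal equations G · a = b where
  G_{ij} = <φ_i, φ_j> and b_i = <f, φ_i>, with φ_0 = 1, φ_1 = x, φ_2 = x^2.
G =
  [2, 0, 2/3]
  [0, 2/3, 0]
  [2/3, 0, 2/5],
b = (2/3, -26/15, 2/5).
Solving gives a_0 = 0, a_1 = -13/5, a_2 = 1, so
  g(x) = x^2 - 13*x/5.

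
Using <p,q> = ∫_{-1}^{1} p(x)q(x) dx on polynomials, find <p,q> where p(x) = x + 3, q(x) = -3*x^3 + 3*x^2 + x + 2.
<p,q> = 262/15

Expand the product: p(x)·q(x) = -3*x^4 - 6*x^3 + 10*x^2 + 5*x + 6.
∫_{-1}^{1} of each monomial x^k gives [2/(k+1) if k even, 0 if k odd]. Integrating term-by-term (or equivalently evaluating the antiderivative F(x) = -3*x^5/5 - 3*x^4/2 + 10*x^3/3 + 5*x^2/2 + 6*x at the endpoints):
  F(1) − F(−1) = 146/15 − (-116/15) = 262/15.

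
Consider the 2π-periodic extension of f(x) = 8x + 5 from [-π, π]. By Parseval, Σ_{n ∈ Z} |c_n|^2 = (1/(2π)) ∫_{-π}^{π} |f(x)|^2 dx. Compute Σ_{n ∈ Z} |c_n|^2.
Σ |c_n|^2 = 64π^2/3 + 25

Expand and integrate term by term over [-π, π]:
  ∫ (8x)^2 dx = 64·(2π^3/3); ∫ 2·8·(5)·x dx = 0 (odd integrand); ∫ 5^2 dx = 25·2π.
So (1/(2π)) ∫_{-π}^{π} (8x + 5)^2 dx = 64π^2/3 + 25 = 64π^2/3 + 25.
Parseval ⇒ Σ |c_n|^2 = 64π^2/3 + 25.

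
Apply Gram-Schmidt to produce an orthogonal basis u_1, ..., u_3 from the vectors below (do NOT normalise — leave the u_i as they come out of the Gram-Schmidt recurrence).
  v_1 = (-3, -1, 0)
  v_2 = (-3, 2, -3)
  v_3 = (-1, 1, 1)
Orthogonal basis:
  u_1 = (-3, -1, 0)
  u_2 = (-9/10, 27/10, -3)
  u_3 = (-7/19, 21/19, 21/19)

Apply the Gram-Schmidt recurrence
  u_1 = v_1
  u_i = v_i − Σ_{j<i} ((v_i · u_j) / (u_j · u_j)) · u_j.

Step by step this gives:
  u_1 = (-3, -1, 0)
  u_2 = (-9/10, 27/10, -3)
  u_3 = (-7/19, 21/19, 21/19)

Orthogonality check:
  u_2 · u_1 = 0 (should be 0)
  u_3 · u_1 = 0 (should be 0)
  u_3 · u_2 = 0 (should be 0)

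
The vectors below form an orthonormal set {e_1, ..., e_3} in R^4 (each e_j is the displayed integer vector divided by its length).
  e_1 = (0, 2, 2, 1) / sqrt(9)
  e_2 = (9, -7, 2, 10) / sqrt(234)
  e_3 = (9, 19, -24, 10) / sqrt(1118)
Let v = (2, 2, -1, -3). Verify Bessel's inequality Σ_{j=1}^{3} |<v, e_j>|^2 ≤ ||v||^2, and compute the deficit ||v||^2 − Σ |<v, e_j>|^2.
Σ |<v, e_j>|^2 = 245/43; ||v||^2 = 18; deficit = 529/43

Write each e_j = u_j / sqrt(<u_j, u_j>) where u_j is the displayed integer vector. Then <v, e_j> = <v, u_j> / sqrt(<u_j, u_j>), so |<v, e_j>|^2 = <v, u_j>^2 / <u_j, u_j>.
Coefficients: <v, e_1> = -1/sqrt(9), <v, e_2> = -28/sqrt(234), <v, e_3> = 50/sqrt(1118).
Square and sum: Σ |<v, e_j>|^2 = 245/43.
Compute ||v||^2 = v·v = 18.
Deficit = 18 − 245/43 = 529/43 ≥ 0, confirming Bessel's inequality. (The deficit equals ||v − Σ <v,e_j> e_j||^2, the squared distance from v to span{e_j}.)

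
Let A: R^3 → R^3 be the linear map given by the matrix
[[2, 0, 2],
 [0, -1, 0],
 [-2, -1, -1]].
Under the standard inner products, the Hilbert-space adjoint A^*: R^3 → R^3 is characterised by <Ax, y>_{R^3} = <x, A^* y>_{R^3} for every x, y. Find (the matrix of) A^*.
A^* = A^T =
[[2, 0, -2],
 [0, -1, -1],
 [2, 0, -1]]

For real matrices with standard dot products, the defining identity <Ax, y> = <x, A^* y> gives (Ax)^T y = x^T (A^*) y, i.e. x^T A^T y = x^T (A^*) y. Since this holds for all x, y, we must have A^* = A^T. Therefore
A^* =
[[2, 0, -2],
 [0, -1, -1],
 [2, 0, -1]].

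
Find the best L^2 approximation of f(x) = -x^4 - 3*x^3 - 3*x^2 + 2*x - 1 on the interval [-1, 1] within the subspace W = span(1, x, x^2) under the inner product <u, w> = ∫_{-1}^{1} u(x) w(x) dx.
g(x) = -27*x^2/7 + x/5 - 32/35

The best approximation g ∈ W is the orthogonal projection of f onto W. Writing g = a_0 + a_1 x + a_2 x^2, the coefficients solve the normal equations G · a = b where
  G_{ij} = <φ_i, φ_j> and b_i = <f, φ_i>, with φ_0 = 1, φ_1 = x, φ_2 = x^2.
G =
  [2, 0, 2/3]
  [0, 2/3, 0]
  [2/3, 0, 2/5],
b = (-22/5, 2/15, -226/105).
Solving gives a_0 = -32/35, a_1 = 1/5, a_2 = -27/7, so
  g(x) = -27*x^2/7 + x/5 - 32/35.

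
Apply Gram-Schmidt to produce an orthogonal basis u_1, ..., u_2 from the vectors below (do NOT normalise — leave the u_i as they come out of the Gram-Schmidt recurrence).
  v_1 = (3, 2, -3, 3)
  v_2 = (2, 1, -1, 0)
Orthogonal basis:
  u_1 = (3, 2, -3, 3)
  u_2 = (29/31, 9/31, 2/31, -33/31)

Apply the Gram-Schmidt recurrence
  u_1 = v_1
  u_i = v_i − Σ_{j<i} ((v_i · u_j) / (u_j · u_j)) · u_j.

Step by step this gives:
  u_1 = (3, 2, -3, 3)
  u_2 = (29/31, 9/31, 2/31, -33/31)

Orthogonality check:
  u_2 · u_1 = 0 (should be 0)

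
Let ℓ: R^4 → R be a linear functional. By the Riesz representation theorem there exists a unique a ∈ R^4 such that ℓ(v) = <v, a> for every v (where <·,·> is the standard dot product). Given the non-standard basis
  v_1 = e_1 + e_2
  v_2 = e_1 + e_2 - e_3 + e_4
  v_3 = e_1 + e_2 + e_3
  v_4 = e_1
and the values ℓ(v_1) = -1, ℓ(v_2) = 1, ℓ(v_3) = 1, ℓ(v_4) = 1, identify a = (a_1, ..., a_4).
a = (1, -2, 2, 4)

Write a = (a_1, ..., a_4) in the standard basis. For each basis vector v_i, ℓ(v_i) = <v_i, a> is a linear equation in the a_j's. Collect the n equations into a matrix system V a = ℓ, where row i of V is v_i (expressed in the standard basis). Since V is invertible (lower-triangular with 1s on the diagonal, up to permutation), solve by back-substitution:
  V =
[[1, 1, 0, 0],
 [1, 1, -1, 1],
 [1, 1, 1, 0],
 [1, 0, 0, 0]]
  V a = (-1, 1, 1, 1)
Solving gives a = (1, -2, 2, 4).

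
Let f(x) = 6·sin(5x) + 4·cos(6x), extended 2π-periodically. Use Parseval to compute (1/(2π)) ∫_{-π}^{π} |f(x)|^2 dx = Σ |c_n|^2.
Σ |c_n|^2 = 26

Expand |f|^2 and use orthogonality of {sin(nx), cos(mx)} on [-π, π]:
  ∫_{-π}^{π} sin(nx)^2 dx = π, ∫ cos(mx)^2 dx = π, and cross terms integrate to 0.
So ∫_{-π}^{π} f(x)^2 dx = 6^2 · π + 4^2 · π = (36 + 16)π.
Divide by 2π: (36 + 16)/2 = 26.
By Parseval, this equals Σ |c_n|^2.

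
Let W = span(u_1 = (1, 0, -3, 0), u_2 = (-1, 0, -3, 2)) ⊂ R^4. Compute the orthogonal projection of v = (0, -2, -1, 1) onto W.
proj_W(v) = (-6/19, 0, -21/19, 13/19)

Set up U = [u_1 | ... | u_2] ∈ R^(4×2). The projector onto W = col(U) is P = U (U^T U)^(-1) U^T.
Compute U^T U =
  [10, 8]
  [8, 14],
and U^T v = (3, 5).
Solve U^T U · c = U^T v for the coefficients: c = (1/38, 13/38). The projection is proj_W(v) = U c.
Check: (v - proj_W(v)) · u_1 = 0  (should be 0).
Check: (v - proj_W(v)) · u_2 = 0  (should be 0).
Result: proj_W(v) = (-6/19, 0, -21/19, 13/19).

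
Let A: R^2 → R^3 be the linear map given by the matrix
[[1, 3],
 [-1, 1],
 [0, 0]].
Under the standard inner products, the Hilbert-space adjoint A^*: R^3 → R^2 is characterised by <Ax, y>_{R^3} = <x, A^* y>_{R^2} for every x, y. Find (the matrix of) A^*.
A^* = A^T =
[[1, -1, 0],
 [3, 1, 0]]

For real matrices with standard dot products, the defining identity <Ax, y> = <x, A^* y> gives (Ax)^T y = x^T (A^*) y, i.e. x^T A^T y = x^T (A^*) y. Since this holds for all x, y, we must have A^* = A^T. Therefore
A^* =
[[1, -1, 0],
 [3, 1, 0]].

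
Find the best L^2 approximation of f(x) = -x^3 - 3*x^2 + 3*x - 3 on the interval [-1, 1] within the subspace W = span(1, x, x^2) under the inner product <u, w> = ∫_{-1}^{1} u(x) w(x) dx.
g(x) = -3*x^2 + 12*x/5 - 3

The best approximation g ∈ W is the orthogonal projection of f onto W. Writing g = a_0 + a_1 x + a_2 x^2, the coefficients solve the normal equations G · a = b where
  G_{ij} = <φ_i, φ_j> and b_i = <f, φ_i>, with φ_0 = 1, φ_1 = x, φ_2 = x^2.
G =
  [2, 0, 2/3]
  [0, 2/3, 0]
  [2/3, 0, 2/5],
b = (-8, 8/5, -16/5).
Solving gives a_0 = -3, a_1 = 12/5, a_2 = -3, so
  g(x) = -3*x^2 + 12*x/5 - 3.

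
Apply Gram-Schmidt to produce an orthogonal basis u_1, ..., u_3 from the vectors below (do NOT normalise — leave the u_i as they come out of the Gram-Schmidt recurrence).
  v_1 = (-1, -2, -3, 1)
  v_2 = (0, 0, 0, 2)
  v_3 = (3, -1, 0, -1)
Orthogonal basis:
  u_1 = (-1, -2, -3, 1)
  u_2 = (2/15, 4/15, 2/5, 28/15)
  u_3 = (41/14, -8/7, -3/14, 0)

Apply the Gram-Schmidt recurrence
  u_1 = v_1
  u_i = v_i − Σ_{j<i} ((v_i · u_j) / (u_j · u_j)) · u_j.

Step by step this gives:
  u_1 = (-1, -2, -3, 1)
  u_2 = (2/15, 4/15, 2/5, 28/15)
  u_3 = (41/14, -8/7, -3/14, 0)

Orthogonality check:
  u_2 · u_1 = 0 (should be 0)
  u_3 · u_1 = 0 (should be 0)
  u_3 · u_2 = 0 (should be 0)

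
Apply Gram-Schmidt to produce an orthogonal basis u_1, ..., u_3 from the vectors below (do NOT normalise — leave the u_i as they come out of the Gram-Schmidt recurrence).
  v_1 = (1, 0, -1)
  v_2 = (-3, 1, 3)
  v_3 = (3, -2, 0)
Orthogonal basis:
  u_1 = (1, 0, -1)
  u_2 = (0, 1, 0)
  u_3 = (3/2, 0, 3/2)

Apply the Gram-Schmidt recurrence
  u_1 = v_1
  u_i = v_i − Σ_{j<i} ((v_i · u_j) / (u_j · u_j)) · u_j.

Step by step this gives:
  u_1 = (1, 0, -1)
  u_2 = (0, 1, 0)
  u_3 = (3/2, 0, 3/2)

Orthogonality check:
  u_2 · u_1 = 0 (should be 0)
  u_3 · u_1 = 0 (should be 0)
  u_3 · u_2 = 0 (should be 0)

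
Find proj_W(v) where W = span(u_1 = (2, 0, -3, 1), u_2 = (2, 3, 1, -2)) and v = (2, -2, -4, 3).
proj_W(v) = (362/251, -447/251, -1139/251, 628/251)

Set up U = [u_1 | ... | u_2] ∈ R^(4×2). The projector onto W = col(U) is P = U (U^T U)^(-1) U^T.
Compute U^T U =
  [14, -1]
  [-1, 18],
and U^T v = (19, -12).
Solve U^T U · c = U^T v for the coefficients: c = (330/251, -149/251). The projection is proj_W(v) = U c.
Check: (v - proj_W(v)) · u_1 = 0  (should be 0).
Check: (v - proj_W(v)) · u_2 = 0  (should be 0).
Result: proj_W(v) = (362/251, -447/251, -1139/251, 628/251).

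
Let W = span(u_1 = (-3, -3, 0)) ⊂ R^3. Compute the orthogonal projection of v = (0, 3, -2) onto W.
proj_W(v) = (3/2, 3/2, 0)

Set up U = [u_1 | ... | u_1] ∈ R^(3×1). The projector onto W = col(U) is P = U (U^T U)^(-1) U^T.
Compute U^T U =
  [18],
and U^T v = (-9).
Solve U^T U · c = U^T v for the coefficients: c = (-1/2). The projection is proj_W(v) = U c.
Check: (v - proj_W(v)) · u_1 = 0  (should be 0).
Result: proj_W(v) = (3/2, 3/2, 0).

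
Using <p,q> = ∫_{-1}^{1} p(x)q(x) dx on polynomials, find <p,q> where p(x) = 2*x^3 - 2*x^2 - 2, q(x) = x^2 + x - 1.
<p,q> = 4

Expand the product: p(x)·q(x) = 2*x^5 - 4*x^3 - 2*x + 2.
∫_{-1}^{1} of each monomial x^k gives [2/(k+1) if k even, 0 if k odd]. Integrating term-by-term (or equivalently evaluating the antiderivative F(x) = x^6/3 - x^4 - x^2 + 2*x at the endpoints):
  F(1) − F(−1) = 1/3 − (-11/3) = 4.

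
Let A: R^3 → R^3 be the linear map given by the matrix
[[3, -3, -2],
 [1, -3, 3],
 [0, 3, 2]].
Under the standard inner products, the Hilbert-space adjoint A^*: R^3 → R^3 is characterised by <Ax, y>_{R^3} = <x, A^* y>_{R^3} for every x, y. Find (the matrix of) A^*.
A^* = A^T =
[[3, 1, 0],
 [-3, -3, 3],
 [-2, 3, 2]]

For real matrices with standard dot products, the defining identity <Ax, y> = <x, A^* y> gives (Ax)^T y = x^T (A^*) y, i.e. x^T A^T y = x^T (A^*) y. Since this holds for all x, y, we must have A^* = A^T. Therefore
A^* =
[[3, 1, 0],
 [-3, -3, 3],
 [-2, 3, 2]].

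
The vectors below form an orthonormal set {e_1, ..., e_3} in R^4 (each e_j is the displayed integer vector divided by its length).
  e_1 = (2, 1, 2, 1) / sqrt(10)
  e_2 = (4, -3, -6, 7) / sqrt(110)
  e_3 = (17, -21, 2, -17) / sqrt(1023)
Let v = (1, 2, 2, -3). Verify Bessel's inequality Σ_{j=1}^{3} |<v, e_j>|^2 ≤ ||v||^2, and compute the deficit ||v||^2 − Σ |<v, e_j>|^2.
Σ |<v, e_j>|^2 = 450/31; ||v||^2 = 18; deficit = 108/31

Write each e_j = u_j / sqrt(<u_j, u_j>) where u_j is the displayed integer vector. Then <v, e_j> = <v, u_j> / sqrt(<u_j, u_j>), so |<v, e_j>|^2 = <v, u_j>^2 / <u_j, u_j>.
Coefficients: <v, e_1> = 5/sqrt(10), <v, e_2> = -35/sqrt(110), <v, e_3> = 30/sqrt(1023).
Square and sum: Σ |<v, e_j>|^2 = 450/31.
Compute ||v||^2 = v·v = 18.
Deficit = 18 − 450/31 = 108/31 ≥ 0, confirming Bessel's inequality. (The deficit equals ||v − Σ <v,e_j> e_j||^2, the squared distance from v to span{e_j}.)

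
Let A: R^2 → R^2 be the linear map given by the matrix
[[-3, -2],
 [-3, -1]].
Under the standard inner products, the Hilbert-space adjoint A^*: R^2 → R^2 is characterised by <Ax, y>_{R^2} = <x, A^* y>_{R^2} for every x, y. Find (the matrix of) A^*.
A^* = A^T =
[[-3, -3],
 [-2, -1]]

For real matrices with standard dot products, the defining identity <Ax, y> = <x, A^* y> gives (Ax)^T y = x^T (A^*) y, i.e. x^T A^T y = x^T (A^*) y. Since this holds for all x, y, we must have A^* = A^T. Therefore
A^* =
[[-3, -3],
 [-2, -1]].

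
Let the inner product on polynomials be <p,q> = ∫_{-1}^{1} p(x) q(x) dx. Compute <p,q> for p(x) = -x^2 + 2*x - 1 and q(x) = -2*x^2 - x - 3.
<p,q> = 44/5

Expand the product: p(x)·q(x) = 2*x^4 - 3*x^3 + 3*x^2 - 5*x + 3.
∫_{-1}^{1} of each monomial x^k gives [2/(k+1) if k even, 0 if k odd]. Integrating term-by-term (or equivalently evaluating the antiderivative F(x) = 2*x^5/5 - 3*x^4/4 + x^3 - 5*x^2/2 + 3*x at the endpoints):
  F(1) − F(−1) = 23/20 − (-153/20) = 44/5.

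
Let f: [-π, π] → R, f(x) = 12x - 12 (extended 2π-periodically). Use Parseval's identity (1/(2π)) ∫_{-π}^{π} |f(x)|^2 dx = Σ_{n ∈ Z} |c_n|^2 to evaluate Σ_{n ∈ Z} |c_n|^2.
Σ |c_n|^2 = 48π^2 + 144

Expand and integrate term by term over [-π, π]:
  ∫ (12x)^2 dx = 144·(2π^3/3); ∫ 2·12·(-12)·x dx = 0 (odd integrand); ∫ (-12)^2 dx = 144·2π.
So (1/(2π)) ∫_{-π}^{π} (12x - 12)^2 dx = 144π^2/3 + 144 = 48π^2 + 144.
Parseval ⇒ Σ |c_n|^2 = 48π^2 + 144.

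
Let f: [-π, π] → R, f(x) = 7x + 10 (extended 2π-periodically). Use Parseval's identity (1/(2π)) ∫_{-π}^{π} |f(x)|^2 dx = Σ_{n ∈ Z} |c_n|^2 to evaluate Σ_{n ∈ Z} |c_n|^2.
Σ |c_n|^2 = 49π^2/3 + 100

Expand and integrate term by term over [-π, π]:
  ∫ (7x)^2 dx = 49·(2π^3/3); ∫ 2·7·(10)·x dx = 0 (odd integrand); ∫ 10^2 dx = 100·2π.
So (1/(2π)) ∫_{-π}^{π} (7x + 10)^2 dx = 49π^2/3 + 100 = 49π^2/3 + 100.
Parseval ⇒ Σ |c_n|^2 = 49π^2/3 + 100.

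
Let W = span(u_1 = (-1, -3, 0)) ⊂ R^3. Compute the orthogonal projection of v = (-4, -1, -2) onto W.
proj_W(v) = (-7/10, -21/10, 0)

Set up U = [u_1 | ... | u_1] ∈ R^(3×1). The projector onto W = col(U) is P = U (U^T U)^(-1) U^T.
Compute U^T U =
  [10],
and U^T v = (7).
Solve U^T U · c = U^T v for the coefficients: c = (7/10). The projection is proj_W(v) = U c.
Check: (v - proj_W(v)) · u_1 = 0  (should be 0).
Result: proj_W(v) = (-7/10, -21/10, 0).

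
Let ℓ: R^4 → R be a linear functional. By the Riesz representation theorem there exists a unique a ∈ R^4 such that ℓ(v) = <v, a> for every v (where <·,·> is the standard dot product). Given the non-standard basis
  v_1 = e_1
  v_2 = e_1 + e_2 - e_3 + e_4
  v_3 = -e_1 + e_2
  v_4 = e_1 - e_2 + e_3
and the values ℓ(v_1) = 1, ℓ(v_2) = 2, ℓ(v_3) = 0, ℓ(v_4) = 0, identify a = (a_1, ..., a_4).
a = (1, 1, 0, 0)

Write a = (a_1, ..., a_4) in the standard basis. For each basis vector v_i, ℓ(v_i) = <v_i, a> is a linear equation in the a_j's. Collect the n equations into a matrix system V a = ℓ, where row i of V is v_i (expressed in the standard basis). Since V is invertible (lower-triangular with 1s on the diagonal, up to permutation), solve by back-substitution:
  V =
[[1, 0, 0, 0],
 [1, 1, -1, 1],
 [-1, 1, 0, 0],
 [1, -1, 1, 0]]
  V a = (1, 2, 0, 0)
Solving gives a = (1, 1, 0, 0).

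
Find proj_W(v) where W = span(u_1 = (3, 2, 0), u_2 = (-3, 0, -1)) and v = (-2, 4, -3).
proj_W(v) = (-102/49, 202/49, -135/49)

Set up U = [u_1 | ... | u_2] ∈ R^(3×2). The projector onto W = col(U) is P = U (U^T U)^(-1) U^T.
Compute U^T U =
  [13, -9]
  [-9, 10],
and U^T v = (2, 9).
Solve U^T U · c = U^T v for the coefficients: c = (101/49, 135/49). The projection is proj_W(v) = U c.
Check: (v - proj_W(v)) · u_1 = 0  (should be 0).
Check: (v - proj_W(v)) · u_2 = 0  (should be 0).
Result: proj_W(v) = (-102/49, 202/49, -135/49).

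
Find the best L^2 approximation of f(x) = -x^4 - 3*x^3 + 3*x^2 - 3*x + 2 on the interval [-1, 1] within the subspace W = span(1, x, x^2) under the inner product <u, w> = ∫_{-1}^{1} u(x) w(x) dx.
g(x) = 15*x^2/7 - 24*x/5 + 73/35

The best approximation g ∈ W is the orthogonal projection of f onto W. Writing g = a_0 + a_1 x + a_2 x^2, the coefficients solve the normal equations G · a = b where
  G_{ij} = <φ_i, φ_j> and b_i = <f, φ_i>, with φ_0 = 1, φ_1 = x, φ_2 = x^2.
G =
  [2, 0, 2/3]
  [0, 2/3, 0]
  [2/3, 0, 2/5],
b = (28/5, -16/5, 236/105).
Solving gives a_0 = 73/35, a_1 = -24/5, a_2 = 15/7, so
  g(x) = 15*x^2/7 - 24*x/5 + 73/35.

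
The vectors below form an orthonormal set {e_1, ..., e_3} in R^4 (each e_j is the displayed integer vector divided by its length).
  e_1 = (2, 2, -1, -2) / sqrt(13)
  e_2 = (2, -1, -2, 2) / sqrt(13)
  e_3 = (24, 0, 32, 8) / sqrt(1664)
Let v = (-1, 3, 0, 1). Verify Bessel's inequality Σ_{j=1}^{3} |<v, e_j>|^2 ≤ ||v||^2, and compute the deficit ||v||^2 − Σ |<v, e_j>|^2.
Σ |<v, e_j>|^2 = 15/13; ||v||^2 = 11; deficit = 128/13

Write each e_j = u_j / sqrt(<u_j, u_j>) where u_j is the displayed integer vector. Then <v, e_j> = <v, u_j> / sqrt(<u_j, u_j>), so |<v, e_j>|^2 = <v, u_j>^2 / <u_j, u_j>.
Coefficients: <v, e_1> = 2/sqrt(13), <v, e_2> = -3/sqrt(13), <v, e_3> = -16/sqrt(1664).
Square and sum: Σ |<v, e_j>|^2 = 15/13.
Compute ||v||^2 = v·v = 11.
Deficit = 11 − 15/13 = 128/13 ≥ 0, confirming Bessel's inequality. (The deficit equals ||v − Σ <v,e_j> e_j||^2, the squared distance from v to span{e_j}.)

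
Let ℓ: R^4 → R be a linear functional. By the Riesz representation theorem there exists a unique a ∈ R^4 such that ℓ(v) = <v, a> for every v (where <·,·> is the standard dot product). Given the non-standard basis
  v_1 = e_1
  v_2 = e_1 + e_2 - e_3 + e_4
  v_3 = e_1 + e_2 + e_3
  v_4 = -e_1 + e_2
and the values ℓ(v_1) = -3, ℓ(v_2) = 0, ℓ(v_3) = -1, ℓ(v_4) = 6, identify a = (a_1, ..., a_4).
a = (-3, 3, -1, -1)

Write a = (a_1, ..., a_4) in the standard basis. For each basis vector v_i, ℓ(v_i) = <v_i, a> is a linear equation in the a_j's. Collect the n equations into a matrix system V a = ℓ, where row i of V is v_i (expressed in the standard basis). Since V is invertible (lower-triangular with 1s on the diagonal, up to permutation), solve by back-substitution:
  V =
[[1, 0, 0, 0],
 [1, 1, -1, 1],
 [1, 1, 1, 0],
 [-1, 1, 0, 0]]
  V a = (-3, 0, -1, 6)
Solving gives a = (-3, 3, -1, -1).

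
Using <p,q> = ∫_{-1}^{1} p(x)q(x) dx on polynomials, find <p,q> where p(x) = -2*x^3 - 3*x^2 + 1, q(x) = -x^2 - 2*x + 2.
<p,q> = 32/15

Expand the product: p(x)·q(x) = 2*x^5 + 7*x^4 + 2*x^3 - 7*x^2 - 2*x + 2.
∫_{-1}^{1} of each monomial x^k gives [2/(k+1) if k even, 0 if k odd]. Integrating term-by-term (or equivalently evaluating the antiderivative F(x) = x^6/3 + 7*x^5/5 + x^4/2 - 7*x^3/3 - x^2 + 2*x at the endpoints):
  F(1) − F(−1) = 9/10 − (-37/30) = 32/15.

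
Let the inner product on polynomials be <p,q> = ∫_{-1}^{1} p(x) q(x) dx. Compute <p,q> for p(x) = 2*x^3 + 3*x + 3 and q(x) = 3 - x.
<p,q> = 76/5

Expand the product: p(x)·q(x) = -2*x^4 + 6*x^3 - 3*x^2 + 6*x + 9.
∫_{-1}^{1} of each monomial x^k gives [2/(k+1) if k even, 0 if k odd]. Integrating term-by-term (or equivalently evaluating the antiderivative F(x) = -2*x^5/5 + 3*x^4/2 - x^3 + 3*x^2 + 9*x at the endpoints):
  F(1) − F(−1) = 121/10 − (-31/10) = 76/5.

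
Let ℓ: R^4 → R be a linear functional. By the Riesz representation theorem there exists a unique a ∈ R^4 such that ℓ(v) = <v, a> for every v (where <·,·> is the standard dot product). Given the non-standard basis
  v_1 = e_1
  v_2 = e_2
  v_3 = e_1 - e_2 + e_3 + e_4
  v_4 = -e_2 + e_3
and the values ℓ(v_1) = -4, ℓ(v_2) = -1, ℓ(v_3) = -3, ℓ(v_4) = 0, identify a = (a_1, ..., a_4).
a = (-4, -1, -1, 1)

Write a = (a_1, ..., a_4) in the standard basis. For each basis vector v_i, ℓ(v_i) = <v_i, a> is a linear equation in the a_j's. Collect the n equations into a matrix system V a = ℓ, where row i of V is v_i (expressed in the standard basis). Since V is invertible (lower-triangular with 1s on the diagonal, up to permutation), solve by back-substitution:
  V =
[[1, 0, 0, 0],
 [0, 1, 0, 0],
 [1, -1, 1, 1],
 [0, -1, 1, 0]]
  V a = (-4, -1, -3, 0)
Solving gives a = (-4, -1, -1, 1).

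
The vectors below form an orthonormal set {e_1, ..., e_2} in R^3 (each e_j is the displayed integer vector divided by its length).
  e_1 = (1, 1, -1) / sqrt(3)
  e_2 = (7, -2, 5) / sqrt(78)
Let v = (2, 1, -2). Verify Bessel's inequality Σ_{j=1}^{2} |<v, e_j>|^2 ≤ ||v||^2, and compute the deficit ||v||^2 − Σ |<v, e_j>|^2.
Σ |<v, e_j>|^2 = 109/13; ||v||^2 = 9; deficit = 8/13

Write each e_j = u_j / sqrt(<u_j, u_j>) where u_j is the displayed integer vector. Then <v, e_j> = <v, u_j> / sqrt(<u_j, u_j>), so |<v, e_j>|^2 = <v, u_j>^2 / <u_j, u_j>.
Coefficients: <v, e_1> = 5/sqrt(3), <v, e_2> = 2/sqrt(78).
Square and sum: Σ |<v, e_j>|^2 = 109/13.
Compute ||v||^2 = v·v = 9.
Deficit = 9 − 109/13 = 8/13 ≥ 0, confirming Bessel's inequality. (The deficit equals ||v − Σ <v,e_j> e_j||^2, the squared distance from v to span{e_j}.)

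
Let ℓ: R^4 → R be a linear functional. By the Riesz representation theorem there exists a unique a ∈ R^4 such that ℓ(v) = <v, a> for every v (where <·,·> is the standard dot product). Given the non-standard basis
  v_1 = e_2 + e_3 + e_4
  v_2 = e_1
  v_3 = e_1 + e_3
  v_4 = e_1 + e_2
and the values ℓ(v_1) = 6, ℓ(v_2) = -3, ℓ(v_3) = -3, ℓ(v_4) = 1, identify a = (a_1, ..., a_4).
a = (-3, 4, 0, 2)

Write a = (a_1, ..., a_4) in the standard basis. For each basis vector v_i, ℓ(v_i) = <v_i, a> is a linear equation in the a_j's. Collect the n equations into a matrix system V a = ℓ, where row i of V is v_i (expressed in the standard basis). Since V is invertible (lower-triangular with 1s on the diagonal, up to permutation), solve by back-substitution:
  V =
[[0, 1, 1, 1],
 [1, 0, 0, 0],
 [1, 0, 1, 0],
 [1, 1, 0, 0]]
  V a = (6, -3, -3, 1)
Solving gives a = (-3, 4, 0, 2).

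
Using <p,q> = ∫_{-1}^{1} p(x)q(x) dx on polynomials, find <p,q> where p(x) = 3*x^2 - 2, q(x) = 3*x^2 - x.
<p,q> = -2/5

Expand the product: p(x)·q(x) = 9*x^4 - 3*x^3 - 6*x^2 + 2*x.
∫_{-1}^{1} of each monomial x^k gives [2/(k+1) if k even, 0 if k odd]. Integrating term-by-term (or equivalently evaluating the antiderivative F(x) = 9*x^5/5 - 3*x^4/4 - 2*x^3 + x^2 at the endpoints):
  F(1) − F(−1) = 1/20 − (9/20) = -2/5.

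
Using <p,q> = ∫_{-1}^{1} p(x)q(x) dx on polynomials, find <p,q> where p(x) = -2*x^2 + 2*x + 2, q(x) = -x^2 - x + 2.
<p,q> = 52/15

Expand the product: p(x)·q(x) = 2*x^4 - 8*x^2 + 2*x + 4.
∫_{-1}^{1} of each monomial x^k gives [2/(k+1) if k even, 0 if k odd]. Integrating term-by-term (or equivalently evaluating the antiderivative F(x) = 2*x^5/5 - 8*x^3/3 + x^2 + 4*x at the endpoints):
  F(1) − F(−1) = 41/15 − (-11/15) = 52/15.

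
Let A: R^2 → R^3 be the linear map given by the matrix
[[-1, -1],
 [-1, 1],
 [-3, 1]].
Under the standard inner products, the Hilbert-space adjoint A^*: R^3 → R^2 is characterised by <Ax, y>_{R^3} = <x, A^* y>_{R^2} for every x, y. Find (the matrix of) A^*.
A^* = A^T =
[[-1, -1, -3],
 [-1, 1, 1]]

For real matrices with standard dot products, the defining identity <Ax, y> = <x, A^* y> gives (Ax)^T y = x^T (A^*) y, i.e. x^T A^T y = x^T (A^*) y. Since this holds for all x, y, we must have A^* = A^T. Therefore
A^* =
[[-1, -1, -3],
 [-1, 1, 1]].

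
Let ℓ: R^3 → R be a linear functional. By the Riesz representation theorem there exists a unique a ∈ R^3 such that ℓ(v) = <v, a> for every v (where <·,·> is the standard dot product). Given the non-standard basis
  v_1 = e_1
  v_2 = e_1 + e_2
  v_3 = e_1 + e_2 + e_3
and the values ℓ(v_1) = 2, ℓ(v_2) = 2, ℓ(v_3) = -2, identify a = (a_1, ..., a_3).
a = (2, 0, -4)

Write a = (a_1, ..., a_3) in the standard basis. For each basis vector v_i, ℓ(v_i) = <v_i, a> is a linear equation in the a_j's. Collect the n equations into a matrix system V a = ℓ, where row i of V is v_i (expressed in the standard basis). Since V is invertible (lower-triangular with 1s on the diagonal, up to permutation), solve by back-substitution:
  V =
[[1, 0, 0],
 [1, 1, 0],
 [1, 1, 1]]
  V a = (2, 2, -2)
Solving gives a = (2, 0, -4).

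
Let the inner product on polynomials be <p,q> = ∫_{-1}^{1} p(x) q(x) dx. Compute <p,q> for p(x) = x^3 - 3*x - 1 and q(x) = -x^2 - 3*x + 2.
<p,q> = 22/15

Expand the product: p(x)·q(x) = -x^5 - 3*x^4 + 5*x^3 + 10*x^2 - 3*x - 2.
∫_{-1}^{1} of each monomial x^k gives [2/(k+1) if k even, 0 if k odd]. Integrating term-by-term (or equivalently evaluating the antiderivative F(x) = -x^6/6 - 3*x^5/5 + 5*x^4/4 + 10*x^3/3 - 3*x^2/2 - 2*x at the endpoints):
  F(1) − F(−1) = 19/60 − (-23/20) = 22/15.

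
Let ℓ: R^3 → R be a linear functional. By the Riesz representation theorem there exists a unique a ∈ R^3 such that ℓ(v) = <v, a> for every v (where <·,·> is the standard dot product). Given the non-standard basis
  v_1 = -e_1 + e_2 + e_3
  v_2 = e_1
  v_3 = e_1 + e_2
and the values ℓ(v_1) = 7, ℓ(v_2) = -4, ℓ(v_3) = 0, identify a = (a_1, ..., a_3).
a = (-4, 4, -1)

Write a = (a_1, ..., a_3) in the standard basis. For each basis vector v_i, ℓ(v_i) = <v_i, a> is a linear equation in the a_j's. Collect the n equations into a matrix system V a = ℓ, where row i of V is v_i (expressed in the standard basis). Since V is invertible (lower-triangular with 1s on the diagonal, up to permutation), solve by back-substitution:
  V =
[[-1, 1, 1],
 [1, 0, 0],
 [1, 1, 0]]
  V a = (7, -4, 0)
Solving gives a = (-4, 4, -1).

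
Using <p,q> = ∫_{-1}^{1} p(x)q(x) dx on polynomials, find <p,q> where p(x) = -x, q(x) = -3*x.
<p,q> = 2

Expand the product: p(x)·q(x) = 3*x^2.
∫_{-1}^{1} of each monomial x^k gives [2/(k+1) if k even, 0 if k odd]. Integrating term-by-term (or equivalently evaluating the antiderivative F(x) = x^3 at the endpoints):
  F(1) − F(−1) = 1 − (-1) = 2.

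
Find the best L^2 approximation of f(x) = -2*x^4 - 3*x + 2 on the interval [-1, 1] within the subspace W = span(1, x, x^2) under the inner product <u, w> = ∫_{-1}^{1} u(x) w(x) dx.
g(x) = -12*x^2/7 - 3*x + 76/35

The best approximation g ∈ W is the orthogonal projection of f onto W. Writing g = a_0 + a_1 x + a_2 x^2, the coefficients solve the normal equations G · a = b where
  G_{ij} = <φ_i, φ_j> and b_i = <f, φ_i>, with φ_0 = 1, φ_1 = x, φ_2 = x^2.
G =
  [2, 0, 2/3]
  [0, 2/3, 0]
  [2/3, 0, 2/5],
b = (16/5, -2, 16/21).
Solving gives a_0 = 76/35, a_1 = -3, a_2 = -12/7, so
  g(x) = -12*x^2/7 - 3*x + 76/35.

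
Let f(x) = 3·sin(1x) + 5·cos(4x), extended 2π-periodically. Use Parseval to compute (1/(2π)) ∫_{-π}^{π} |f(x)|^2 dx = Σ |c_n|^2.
Σ |c_n|^2 = 17

Expand |f|^2 and use orthogonality of {sin(nx), cos(mx)} on [-π, π]:
  ∫_{-π}^{π} sin(nx)^2 dx = π, ∫ cos(mx)^2 dx = π, and cross terms integrate to 0.
So ∫_{-π}^{π} f(x)^2 dx = 3^2 · π + 5^2 · π = (9 + 25)π.
Divide by 2π: (9 + 25)/2 = 17.
By Parseval, this equals Σ |c_n|^2.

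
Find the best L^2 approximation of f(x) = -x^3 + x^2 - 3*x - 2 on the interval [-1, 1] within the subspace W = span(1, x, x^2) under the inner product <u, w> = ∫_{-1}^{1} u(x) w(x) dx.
g(x) = x^2 - 18*x/5 - 2

The best approximation g ∈ W is the orthogonal projection of f onto W. Writing g = a_0 + a_1 x + a_2 x^2, the coefficients solve the normal equations G · a = b where
  G_{ij} = <φ_i, φ_j> and b_i = <f, φ_i>, with φ_0 = 1, φ_1 = x, φ_2 = x^2.
G =
  [2, 0, 2/3]
  [0, 2/3, 0]
  [2/3, 0, 2/5],
b = (-10/3, -12/5, -14/15).
Solving gives a_0 = -2, a_1 = -18/5, a_2 = 1, so
  g(x) = x^2 - 18*x/5 - 2.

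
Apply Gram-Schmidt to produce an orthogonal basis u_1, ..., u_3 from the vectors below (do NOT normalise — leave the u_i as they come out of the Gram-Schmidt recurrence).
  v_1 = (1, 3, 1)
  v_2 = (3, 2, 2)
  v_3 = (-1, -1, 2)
Orthogonal basis:
  u_1 = (1, 3, 1)
  u_2 = (2, -1, 1)
  u_3 = (-38/33, -19/66, 133/66)

Apply the Gram-Schmidt recurrence
  u_1 = v_1
  u_i = v_i − Σ_{j<i} ((v_i · u_j) / (u_j · u_j)) · u_j.

Step by step this gives:
  u_1 = (1, 3, 1)
  u_2 = (2, -1, 1)
  u_3 = (-38/33, -19/66, 133/66)

Orthogonality check:
  u_2 · u_1 = 0 (should be 0)
  u_3 · u_1 = 0 (should be 0)
  u_3 · u_2 = 0 (should be 0)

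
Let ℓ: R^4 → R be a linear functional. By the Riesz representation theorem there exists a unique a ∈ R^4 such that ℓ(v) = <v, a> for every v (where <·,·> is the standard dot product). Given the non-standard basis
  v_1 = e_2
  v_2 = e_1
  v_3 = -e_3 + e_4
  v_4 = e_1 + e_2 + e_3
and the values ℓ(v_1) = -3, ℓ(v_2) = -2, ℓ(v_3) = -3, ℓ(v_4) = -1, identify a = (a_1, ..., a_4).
a = (-2, -3, 4, 1)

Write a = (a_1, ..., a_4) in the standard basis. For each basis vector v_i, ℓ(v_i) = <v_i, a> is a linear equation in the a_j's. Collect the n equations into a matrix system V a = ℓ, where row i of V is v_i (expressed in the standard basis). Since V is invertible (lower-triangular with 1s on the diagonal, up to permutation), solve by back-substitution:
  V =
[[0, 1, 0, 0],
 [1, 0, 0, 0],
 [0, 0, -1, 1],
 [1, 1, 1, 0]]
  V a = (-3, -2, -3, -1)
Solving gives a = (-2, -3, 4, 1).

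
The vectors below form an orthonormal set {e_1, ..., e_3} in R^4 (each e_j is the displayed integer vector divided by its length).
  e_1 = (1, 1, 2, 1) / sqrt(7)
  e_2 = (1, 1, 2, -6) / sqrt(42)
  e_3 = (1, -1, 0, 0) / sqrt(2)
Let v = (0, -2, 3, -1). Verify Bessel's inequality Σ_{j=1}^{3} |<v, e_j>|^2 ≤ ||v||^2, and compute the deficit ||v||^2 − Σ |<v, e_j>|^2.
Σ |<v, e_j>|^2 = 17/3; ||v||^2 = 14; deficit = 25/3

Write each e_j = u_j / sqrt(<u_j, u_j>) where u_j is the displayed integer vector. Then <v, e_j> = <v, u_j> / sqrt(<u_j, u_j>), so |<v, e_j>|^2 = <v, u_j>^2 / <u_j, u_j>.
Coefficients: <v, e_1> = 3/sqrt(7), <v, e_2> = 10/sqrt(42), <v, e_3> = 2/sqrt(2).
Square and sum: Σ |<v, e_j>|^2 = 17/3.
Compute ||v||^2 = v·v = 14.
Deficit = 14 − 17/3 = 25/3 ≥ 0, confirming Bessel's inequality. (The deficit equals ||v − Σ <v,e_j> e_j||^2, the squared distance from v to span{e_j}.)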